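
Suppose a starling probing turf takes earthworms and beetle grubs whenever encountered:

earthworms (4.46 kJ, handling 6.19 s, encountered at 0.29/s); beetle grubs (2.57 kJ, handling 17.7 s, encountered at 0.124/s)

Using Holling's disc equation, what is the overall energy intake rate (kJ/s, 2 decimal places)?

Energy encountered per unit search time: 0.29×4.46 + 0.124×2.57 = 1.612 kJ/s.
Handling time per unit search time: 0.29×6.19 + 0.124×17.7 = 3.99.
Rate = 1.612/(1 + 3.99) = 0.3231 kJ/s.

0.32 kJ/s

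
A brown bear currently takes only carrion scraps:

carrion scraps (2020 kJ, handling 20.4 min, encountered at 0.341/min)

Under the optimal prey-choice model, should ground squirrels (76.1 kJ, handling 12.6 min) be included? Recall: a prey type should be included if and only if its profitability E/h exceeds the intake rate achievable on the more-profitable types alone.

No

Current rate: (0.341×2020)/(1 + 0.341×20.4) = 86.57 kJ/min.
ground squirrels: E/h = 76.1/12.6 = 6.04 kJ/min.
Since 6.04 < R, time spent handling ground squirrels is better spent searching.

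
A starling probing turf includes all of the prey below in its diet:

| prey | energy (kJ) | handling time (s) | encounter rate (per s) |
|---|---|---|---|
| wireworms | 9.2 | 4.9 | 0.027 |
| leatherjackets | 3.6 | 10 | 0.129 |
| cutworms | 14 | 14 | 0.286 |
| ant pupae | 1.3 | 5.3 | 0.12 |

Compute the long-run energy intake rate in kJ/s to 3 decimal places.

0.690 kJ/s

Energy encountered per unit search time: 0.027×9.2 + 0.129×3.6 + 0.286×14 + 0.12×1.3 = 4.873 kJ/s.
Handling time per unit search time: 0.027×4.9 + 0.129×10 + 0.286×14 + 0.12×5.3 = 6.062.
Rate = 4.873/(1 + 6.062) = 0.69 kJ/s.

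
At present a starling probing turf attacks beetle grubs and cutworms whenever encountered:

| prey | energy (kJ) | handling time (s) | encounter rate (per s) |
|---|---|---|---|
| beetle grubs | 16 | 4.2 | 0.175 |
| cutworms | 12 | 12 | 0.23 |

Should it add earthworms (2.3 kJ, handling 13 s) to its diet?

Current rate: (0.175×16 + 0.23×12)/(1 + 0.175×4.2 + 0.23×12) = 1.237 kJ/s.
Profitability of earthworms: 2.3/13 = 0.1769 kJ/s.
Since 0.1769 < R, time spent handling earthworms is better spent searching.

No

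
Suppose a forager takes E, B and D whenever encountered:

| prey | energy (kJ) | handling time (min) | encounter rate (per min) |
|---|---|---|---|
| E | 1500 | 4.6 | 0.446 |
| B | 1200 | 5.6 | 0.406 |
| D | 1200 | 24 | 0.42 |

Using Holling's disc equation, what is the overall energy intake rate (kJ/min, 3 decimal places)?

107.769 kJ/min

R = Σλ_iE_i / (1 + Σλ_ih_i)
Numerator: 0.446×1500 + 0.406×1200 + 0.42×1200 = 1660
Denominator: 1 + 0.446×4.6 + 0.406×5.6 + 0.42×24 = 15.41
R = 1660/15.41 = 107.8 kJ/min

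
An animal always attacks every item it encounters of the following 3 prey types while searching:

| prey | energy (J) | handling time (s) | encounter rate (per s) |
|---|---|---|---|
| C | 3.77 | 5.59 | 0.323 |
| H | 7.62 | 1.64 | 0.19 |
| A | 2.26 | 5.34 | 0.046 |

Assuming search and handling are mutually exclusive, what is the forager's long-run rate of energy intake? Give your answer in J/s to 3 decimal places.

R = (0.323×3.77 + 0.19×7.62 + 0.046×2.26) / (1 + 0.323×5.59 + 0.19×1.64 + 0.046×5.34) = 2.769/3.363 = 0.8236 J/s.

0.824 J/s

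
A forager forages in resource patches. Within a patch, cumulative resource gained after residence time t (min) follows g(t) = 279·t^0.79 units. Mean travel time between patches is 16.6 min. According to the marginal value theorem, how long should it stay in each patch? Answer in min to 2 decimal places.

62.45 min

By the marginal value theorem, leave when the instantaneous gain rate g'(t) equals the habitat-wide average g(t)/(T + t).
g'(t) = 0.79·279·t^-0.21. Setting 0.79·279·t^-0.21 = 279·t^0.79/(16.6+t) gives 0.79(16.6+t) = t, so 0.21·t = 0.79×16.6.
t* = 0.79×16.6/0.21 = 62.45 min.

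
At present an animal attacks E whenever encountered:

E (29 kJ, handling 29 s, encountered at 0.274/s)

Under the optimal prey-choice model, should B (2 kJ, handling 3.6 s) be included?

Intake rate on the current diet: R = (0.274×29) / (1 + 0.274×29) = 7.946/8.946 = 0.8882 kJ/s.
B: E/h = 2/3.6 = 0.5556 kJ/s.
Since 0.5556 < R, time spent handling B is better spent searching.

No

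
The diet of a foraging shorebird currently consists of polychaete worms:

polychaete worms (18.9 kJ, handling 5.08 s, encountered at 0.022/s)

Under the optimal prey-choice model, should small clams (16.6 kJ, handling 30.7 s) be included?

Current rate: (0.022×18.9)/(1 + 0.022×5.08) = 0.374 kJ/s.
small clams: E/h = 16.6/30.7 = 0.5407 kJ/s.
Since 0.5407 > R, including small clams increases the long-run rate.

Yes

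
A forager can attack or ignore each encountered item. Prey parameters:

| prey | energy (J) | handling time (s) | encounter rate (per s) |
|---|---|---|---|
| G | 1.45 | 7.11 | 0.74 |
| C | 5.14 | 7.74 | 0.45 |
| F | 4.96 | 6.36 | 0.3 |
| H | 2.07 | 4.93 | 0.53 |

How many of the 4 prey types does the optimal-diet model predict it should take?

E/h in descending order: F 0.78, C 0.664, H 0.42, G 0.204 J/s. The optimal diet is the largest prefix of this list for which every included type satisfies E_i/h_i > R on the types above it.
Rate on top 1: 0.5117. C: 0.664 > 0.5117 → include.
Rate on top 2: 0.5947. H: 0.42 < 0.5947 → exclude; stop.
Optimal diet: F, C — 2 of 4 types.

2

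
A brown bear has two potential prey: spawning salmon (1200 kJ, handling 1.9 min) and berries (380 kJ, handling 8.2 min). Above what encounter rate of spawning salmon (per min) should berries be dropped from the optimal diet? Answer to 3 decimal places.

0.042 per min

The zero-one rule: include berries iff E₂/h₂ > λE₁/(1+λh₁). Equality gives the switch point.
λE₁h₂ = E₂ + λE₂h₁ ⇒ λ = E₂/(E₁h₂ − E₂h₁) = 380/(9840 − 722) = 0.04168 per min.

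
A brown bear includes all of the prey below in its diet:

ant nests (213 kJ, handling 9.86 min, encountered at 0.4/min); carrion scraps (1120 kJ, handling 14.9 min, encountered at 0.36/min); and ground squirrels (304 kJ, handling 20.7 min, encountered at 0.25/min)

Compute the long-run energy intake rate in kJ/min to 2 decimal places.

36.45 kJ/min

Energy encountered per unit search time: 0.4×213 + 0.36×1120 + 0.25×304 = 564.4 kJ/min.
Handling time per unit search time: 0.4×9.86 + 0.36×14.9 + 0.25×20.7 = 14.48.
Rate = 564.4/(1 + 14.48) = 36.45 kJ/min.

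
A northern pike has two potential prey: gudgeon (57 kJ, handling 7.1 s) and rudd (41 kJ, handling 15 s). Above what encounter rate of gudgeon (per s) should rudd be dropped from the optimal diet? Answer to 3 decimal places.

The zero-one rule: include rudd iff E₂/h₂ > λE₁/(1+λh₁). Equality gives the switch point.
λE₁h₂ = E₂ + λE₂h₁ ⇒ λ = E₂/(E₁h₂ − E₂h₁) = 41/(855 − 291.1) = 0.07271 per s.

0.073 per s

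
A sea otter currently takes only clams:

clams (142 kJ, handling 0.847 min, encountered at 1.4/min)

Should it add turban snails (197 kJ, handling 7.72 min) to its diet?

On clams alone, R = ΣλE/(1+Σλh) = 198.8/2.186 = 90.95 kJ/min.
Profitability of turban snails: 197/7.72 = 25.52 kJ/min.
Since 25.52 < R, time spent handling turban snails is better spent searching.

No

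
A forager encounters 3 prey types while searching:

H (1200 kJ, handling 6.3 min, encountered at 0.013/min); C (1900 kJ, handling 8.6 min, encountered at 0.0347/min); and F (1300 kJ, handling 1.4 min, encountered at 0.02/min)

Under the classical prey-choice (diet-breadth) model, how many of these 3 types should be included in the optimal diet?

3

Profitabilities (E/h, kJ/min): F 929, C 221, H 190. Add prey in this order while the next type's profitability exceeds the intake rate on those already taken.
Rate on top 1: 25.29. C: 221 > 25.29 → include.
Rate on top 2: 69.31. H: 190 > 69.31 → include.
Optimal diet: F, C, H — 3 of 3 types.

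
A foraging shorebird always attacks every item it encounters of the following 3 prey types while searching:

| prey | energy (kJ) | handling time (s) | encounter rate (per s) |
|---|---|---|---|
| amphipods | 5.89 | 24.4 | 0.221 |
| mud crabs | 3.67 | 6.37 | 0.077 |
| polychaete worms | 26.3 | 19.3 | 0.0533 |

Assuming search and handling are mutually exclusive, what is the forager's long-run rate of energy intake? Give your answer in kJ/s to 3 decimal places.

0.377 kJ/s

Energy encountered per unit search time: 0.221×5.89 + 0.077×3.67 + 0.0533×26.3 = 2.986 kJ/s.
Handling time per unit search time: 0.221×24.4 + 0.077×6.37 + 0.0533×19.3 = 6.912.
Rate = 2.986/(1 + 6.912) = 0.3774 kJ/s.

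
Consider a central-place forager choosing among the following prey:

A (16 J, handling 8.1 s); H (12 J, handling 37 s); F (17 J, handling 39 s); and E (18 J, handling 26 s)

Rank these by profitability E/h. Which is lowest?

H

In descending order of E/h:
A: 16/8.1 = 1.98 J/s
E: 18/26 = 0.692 J/s
F: 17/39 = 0.436 J/s
H: 12/37 = 0.324 J/s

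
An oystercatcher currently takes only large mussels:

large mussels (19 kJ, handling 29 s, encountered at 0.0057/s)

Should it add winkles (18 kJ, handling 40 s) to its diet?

Yes

Current rate: (0.0057×19)/(1 + 0.0057×29) = 0.09294 kJ/s.
Profitability of winkles: 18/40 = 0.45 kJ/s.
Since 0.45 > R, including winkles increases the long-run rate.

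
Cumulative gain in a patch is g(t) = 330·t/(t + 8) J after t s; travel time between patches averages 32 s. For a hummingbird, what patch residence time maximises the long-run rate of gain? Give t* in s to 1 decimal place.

16.0 s

Maximise g(t)/(T+t): set derivative to zero → g'(t)(T+t) = g(t).
g'(t) = 330·8/(t + 8)². Setting 330·8/(t+8)² = 330t/[(t+8)(32+t)] gives 8(32+t) = t(t+8), so t² = 8×32 = 256.
t* = √256 = 16 s.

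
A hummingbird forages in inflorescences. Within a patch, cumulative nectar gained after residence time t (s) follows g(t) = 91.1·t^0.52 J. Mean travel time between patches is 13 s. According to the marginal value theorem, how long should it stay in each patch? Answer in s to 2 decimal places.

Optimal t* satisfies g'(t*) = g(t*)/(T + t*).
g'(t) = 0.52·91.1·t^-0.48. Setting 0.52·91.1·t^-0.48 = 91.1·t^0.52/(13+t) gives 0.52(13+t) = t, so 0.48·t = 0.52×13.
t* = 0.52×13/0.48 = 14.08 s.

14.08 s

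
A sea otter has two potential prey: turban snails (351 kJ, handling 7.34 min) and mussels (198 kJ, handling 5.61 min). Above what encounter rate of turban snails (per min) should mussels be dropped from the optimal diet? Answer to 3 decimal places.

0.384 per min

Drop mussels once their profitability E₂/h₂ falls below the rate achievable on turban snails alone: E₂/h₂ = λE₁/(1 + λh₁).
Solve for λ: λE₁h₂ = E₂(1 + λh₁) → λ(E₁h₂ − E₂h₁) = E₂ → λ = E₂/(E₁h₂ − E₂h₁).
λ = 198/(351×5.61 − 198×7.34) = 198/515.8 = 0.3839 per min.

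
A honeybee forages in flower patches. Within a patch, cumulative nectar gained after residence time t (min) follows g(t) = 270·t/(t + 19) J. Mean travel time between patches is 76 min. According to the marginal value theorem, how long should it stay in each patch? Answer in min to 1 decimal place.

38.0 min

Optimal t* satisfies g'(t*) = g(t*)/(T + t*).
g'(t) = 270·19/(t + 19)². Setting 270·19/(t+19)² = 270t/[(t+19)(76+t)] gives 19(76+t) = t(t+19), so t² = 19×76 = 1444.
t* = √1444 = 38 min.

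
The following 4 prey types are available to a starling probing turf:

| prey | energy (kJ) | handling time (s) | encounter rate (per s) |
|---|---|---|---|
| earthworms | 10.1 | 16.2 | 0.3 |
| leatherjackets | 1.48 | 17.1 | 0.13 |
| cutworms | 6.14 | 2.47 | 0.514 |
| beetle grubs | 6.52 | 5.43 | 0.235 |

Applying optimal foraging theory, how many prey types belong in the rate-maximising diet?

E/h in descending order: cutworms 2.49, beetle grubs 1.2, earthworms 0.623, leatherjackets 0.0865 kJ/s. The optimal diet is the largest prefix of this list for which every included type satisfies E_i/h_i > R on the types above it.
Rate on top 1: 1.391. beetle grubs: 1.2 < 1.391 → exclude; stop.
Optimal diet: cutworms — 1 of 4 types.

1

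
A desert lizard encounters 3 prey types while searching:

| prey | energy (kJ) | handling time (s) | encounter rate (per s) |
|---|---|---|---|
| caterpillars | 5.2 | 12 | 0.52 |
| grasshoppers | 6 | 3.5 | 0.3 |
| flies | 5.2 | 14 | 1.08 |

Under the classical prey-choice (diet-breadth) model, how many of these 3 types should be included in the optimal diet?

1

Rank by E/h (kJ/s): grasshoppers 1.71, caterpillars 0.433, flies 0.371. Include each in turn until the next type's E/h falls below the running intake rate.
Rate on top 1: 0.878. caterpillars: 0.433 < 0.878 → exclude; stop.
Optimal diet: grasshoppers — 1 of 3 types.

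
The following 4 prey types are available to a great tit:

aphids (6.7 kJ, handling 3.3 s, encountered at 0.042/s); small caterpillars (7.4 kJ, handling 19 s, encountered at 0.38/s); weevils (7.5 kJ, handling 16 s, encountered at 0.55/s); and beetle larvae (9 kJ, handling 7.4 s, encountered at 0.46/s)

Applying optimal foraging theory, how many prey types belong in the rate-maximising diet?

Profitabilities (E/h, kJ/s): aphids 2.03, beetle larvae 1.22, weevils 0.469, small caterpillars 0.389. Add prey in this order while the next type's profitability exceeds the intake rate on those already taken.
Rate on top 1: 0.2471. beetle larvae: 1.22 > 0.2471 → include.
Rate on top 2: 0.9733. weevils: 0.469 < 0.9733 → exclude; stop.
Optimal diet: aphids, beetle larvae — 2 of 4 types.

2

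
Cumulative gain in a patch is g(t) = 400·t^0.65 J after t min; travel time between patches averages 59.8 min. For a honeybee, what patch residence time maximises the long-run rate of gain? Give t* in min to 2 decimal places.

By the marginal value theorem, leave when the instantaneous gain rate g'(t) equals the habitat-wide average g(t)/(T + t).
g'(t) = 0.65·400·t^-0.35. Setting 0.65·400·t^-0.35 = 400·t^0.65/(59.8+t) gives 0.65(59.8+t) = t, so 0.35·t = 0.65×59.8.
t* = 0.65×59.8/0.35 = 111.1 min.

111.06 min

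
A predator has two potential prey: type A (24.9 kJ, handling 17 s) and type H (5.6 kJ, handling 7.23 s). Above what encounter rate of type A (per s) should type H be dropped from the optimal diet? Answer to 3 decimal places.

0.066 per s

Drop type H once their profitability E₂/h₂ falls below the rate achievable on type A alone: E₂/h₂ = λE₁/(1 + λh₁).
Solve for λ: λE₁h₂ = E₂(1 + λh₁) → λ(E₁h₂ − E₂h₁) = E₂ → λ = E₂/(E₁h₂ − E₂h₁).
λ = 5.6/(24.9×7.23 − 5.6×17) = 5.6/84.83 = 0.06602 per s.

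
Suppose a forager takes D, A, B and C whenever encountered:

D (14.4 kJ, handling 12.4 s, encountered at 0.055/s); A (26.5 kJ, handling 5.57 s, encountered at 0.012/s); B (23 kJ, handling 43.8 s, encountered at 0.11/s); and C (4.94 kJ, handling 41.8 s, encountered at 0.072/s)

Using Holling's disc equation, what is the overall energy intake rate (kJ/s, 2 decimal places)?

R = Σλ_iE_i / (1 + Σλ_ih_i)
Numerator: 0.055×14.4 + 0.012×26.5 + 0.11×23 + 0.072×4.94 = 3.996
Denominator: 1 + 0.055×12.4 + 0.012×5.57 + 0.11×43.8 + 0.072×41.8 = 9.576
R = 3.996/9.576 = 0.4172 kJ/s

0.42 kJ/s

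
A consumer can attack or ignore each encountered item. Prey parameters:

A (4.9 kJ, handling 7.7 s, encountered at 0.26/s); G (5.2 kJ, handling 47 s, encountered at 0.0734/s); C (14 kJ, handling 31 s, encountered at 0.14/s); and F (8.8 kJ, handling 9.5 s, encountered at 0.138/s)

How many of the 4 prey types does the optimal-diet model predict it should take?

2

Profitabilities (E/h, kJ/s): F 0.926, A 0.636, C 0.452, G 0.111. Add prey in this order while the next type's profitability exceeds the intake rate on those already taken.
Rate on top 1: 0.5255. A: 0.636 > 0.5255 → include.
Rate on top 2: 0.577. C: 0.452 < 0.577 → exclude; stop.
Optimal diet: F, A — 2 of 4 types.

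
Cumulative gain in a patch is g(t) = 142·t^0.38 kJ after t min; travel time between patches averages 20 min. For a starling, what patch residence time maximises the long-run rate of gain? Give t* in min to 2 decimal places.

12.26 min

Optimal t* satisfies g'(t*) = g(t*)/(T + t*).
g'(t) = 0.38·142·t^-0.62. Setting 0.38·142·t^-0.62 = 142·t^0.38/(20+t) gives 0.38(20+t) = t, so 0.62·t = 0.38×20.
t* = 0.38×20/0.62 = 12.26 min.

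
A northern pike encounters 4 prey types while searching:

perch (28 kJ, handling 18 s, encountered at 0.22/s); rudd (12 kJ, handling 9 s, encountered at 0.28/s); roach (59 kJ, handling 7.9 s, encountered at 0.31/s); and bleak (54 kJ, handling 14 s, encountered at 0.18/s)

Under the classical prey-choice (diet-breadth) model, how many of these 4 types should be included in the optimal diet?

1

E/h in descending order: roach 7.47, bleak 3.86, perch 1.56, rudd 1.33 kJ/s. The optimal diet is the largest prefix of this list for which every included type satisfies E_i/h_i > R on the types above it.
Rate on top 1: 5.303. bleak: 3.86 < 5.303 → exclude; stop.
Optimal diet: roach — 1 of 4 types.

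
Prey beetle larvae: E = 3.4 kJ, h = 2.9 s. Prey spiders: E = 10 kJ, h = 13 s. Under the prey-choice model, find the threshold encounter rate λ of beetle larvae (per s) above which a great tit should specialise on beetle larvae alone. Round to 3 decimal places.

At the threshold, the rate on beetle larvae alone equals the profitability of spiders: λ·3.4/(1 + λ·2.9) = 10/13 = 0.7692.
Rearranging, λ(3.4 − 0.7692×2.9) = 0.7692, so λ = 0.7692/1.169 = 0.6579 per s.

0.658 per s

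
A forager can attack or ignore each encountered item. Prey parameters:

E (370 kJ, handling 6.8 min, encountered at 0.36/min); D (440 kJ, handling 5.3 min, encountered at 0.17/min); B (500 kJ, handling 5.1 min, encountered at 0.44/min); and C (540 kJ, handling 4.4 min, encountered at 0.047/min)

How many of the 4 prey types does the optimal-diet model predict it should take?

Profitabilities (E/h, kJ/min): C 123, B 98, D 83, E 54.4. Add prey in this order while the next type's profitability exceeds the intake rate on those already taken.
Rate on top 1: 21.03. B: 98 > 21.03 → include.
Rate on top 2: 71.11. D: 83 > 71.11 → include.
Rate on top 3: 73.57. E: 54.4 < 73.57 → exclude; stop.
Optimal diet: C, B, D — 3 of 4 types.

3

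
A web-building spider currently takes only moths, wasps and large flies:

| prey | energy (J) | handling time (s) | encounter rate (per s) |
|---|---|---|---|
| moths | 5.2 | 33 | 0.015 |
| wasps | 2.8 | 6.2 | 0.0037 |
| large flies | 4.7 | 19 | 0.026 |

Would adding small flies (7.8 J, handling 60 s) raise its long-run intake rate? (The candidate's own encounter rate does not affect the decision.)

Current rate: (0.015×5.2 + 0.0037×2.8 + 0.026×4.7)/(1 + 0.015×33 + 0.0037×6.2 + 0.026×19) = 0.1047 J/s.
small flies: E/h = 7.8/60 = 0.13 J/s.
Since 0.13 > R, including small flies increases the long-run rate.

Yes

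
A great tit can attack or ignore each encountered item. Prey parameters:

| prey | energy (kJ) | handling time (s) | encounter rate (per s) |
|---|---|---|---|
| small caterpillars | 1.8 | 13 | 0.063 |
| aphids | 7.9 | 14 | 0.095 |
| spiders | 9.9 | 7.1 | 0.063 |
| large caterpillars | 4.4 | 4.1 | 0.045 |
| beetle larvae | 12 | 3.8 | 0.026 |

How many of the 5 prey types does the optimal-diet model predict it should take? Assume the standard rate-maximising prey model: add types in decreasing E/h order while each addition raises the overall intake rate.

E/h in descending order: beetle larvae 3.16, spiders 1.39, large caterpillars 1.07, aphids 0.564, small caterpillars 0.138 kJ/s. The optimal diet is the largest prefix of this list for which every included type satisfies E_i/h_i > R on the types above it.
Rate on top 1: 0.2839. spiders: 1.39 > 0.2839 → include.
Rate on top 2: 0.6052. large caterpillars: 1.07 > 0.6052 → include.
Rate on top 3: 0.6551. aphids: 0.564 < 0.6551 → exclude; stop.
Optimal diet: beetle larvae, spiders, large caterpillars — 3 of 5 types.

3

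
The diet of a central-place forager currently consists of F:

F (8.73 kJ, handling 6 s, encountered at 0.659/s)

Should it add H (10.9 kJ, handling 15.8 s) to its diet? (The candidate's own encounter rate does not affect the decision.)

On F alone, R = ΣλE/(1+Σλh) = 5.753/4.954 = 1.161 kJ/s.
Profitability of H: 10.9/15.8 = 0.6899 kJ/s.
0.6899 < 1.161, so adding H would lower the average — exclude it.

No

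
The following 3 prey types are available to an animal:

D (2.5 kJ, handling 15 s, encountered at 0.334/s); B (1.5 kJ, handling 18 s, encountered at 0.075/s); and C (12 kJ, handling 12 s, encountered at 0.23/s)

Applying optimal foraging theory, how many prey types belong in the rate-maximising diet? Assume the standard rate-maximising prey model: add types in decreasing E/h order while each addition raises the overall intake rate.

Rank by E/h (kJ/s): C 1, D 0.167, B 0.0833. Include each in turn until the next type's E/h falls below the running intake rate.
Rate on top 1: 0.734. D: 0.167 < 0.734 → exclude; stop.
Optimal diet: C — 1 of 3 types.

1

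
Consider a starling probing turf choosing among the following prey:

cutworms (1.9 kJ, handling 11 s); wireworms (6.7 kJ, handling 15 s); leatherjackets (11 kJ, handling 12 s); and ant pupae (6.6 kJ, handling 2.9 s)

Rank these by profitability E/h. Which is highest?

In descending order of E/h:
ant pupae: 6.6/2.9 = 2.28 kJ/s
leatherjackets: 11/12 = 0.917 kJ/s
wireworms: 6.7/15 = 0.447 kJ/s
cutworms: 1.9/11 = 0.173 kJ/s

ant pupae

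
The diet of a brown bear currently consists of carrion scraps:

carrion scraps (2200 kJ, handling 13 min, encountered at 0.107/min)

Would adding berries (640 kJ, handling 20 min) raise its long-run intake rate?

On carrion scraps alone, R = ΣλE/(1+Σλh) = 235.4/2.391 = 98.45 kJ/min.
Profitability of berries: 640/20 = 32 kJ/min.
32 < 98.45, so adding berries would lower the average — exclude it.

No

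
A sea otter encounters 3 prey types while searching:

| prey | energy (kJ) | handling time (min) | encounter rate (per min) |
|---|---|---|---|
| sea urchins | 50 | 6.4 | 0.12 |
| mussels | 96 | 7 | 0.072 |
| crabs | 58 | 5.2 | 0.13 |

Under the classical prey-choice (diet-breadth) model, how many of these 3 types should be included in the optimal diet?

E/h in descending order: mussels 13.7, crabs 11.2, sea urchins 7.81 kJ/min. The optimal diet is the largest prefix of this list for which every included type satisfies E_i/h_i > R on the types above it.
Rate on top 1: 4.596. crabs: 11.2 > 4.596 → include.
Rate on top 2: 6.629. sea urchins: 7.81 > 6.629 → include.
Optimal diet: mussels, crabs, sea urchins — 3 of 3 types.

3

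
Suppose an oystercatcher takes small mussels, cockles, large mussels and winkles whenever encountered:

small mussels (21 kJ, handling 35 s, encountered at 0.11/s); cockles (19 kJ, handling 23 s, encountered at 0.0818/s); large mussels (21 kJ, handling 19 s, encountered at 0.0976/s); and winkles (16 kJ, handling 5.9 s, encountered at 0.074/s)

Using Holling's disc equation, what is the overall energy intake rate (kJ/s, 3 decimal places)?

0.787 kJ/s

Energy encountered per unit search time: 0.11×21 + 0.0818×19 + 0.0976×21 + 0.074×16 = 7.098 kJ/s.
Handling time per unit search time: 0.11×35 + 0.0818×23 + 0.0976×19 + 0.074×5.9 = 8.022.
Rate = 7.098/(1 + 8.022) = 0.7867 kJ/s.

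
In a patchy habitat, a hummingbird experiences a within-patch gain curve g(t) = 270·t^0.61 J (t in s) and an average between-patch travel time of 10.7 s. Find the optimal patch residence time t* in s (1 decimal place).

Optimal t* satisfies g'(t*) = g(t*)/(T + t*).
g'(t) = 0.61·270·t^-0.39. Setting 0.61·270·t^-0.39 = 270·t^0.61/(10.7+t) gives 0.61(10.7+t) = t, so 0.39·t = 0.61×10.7.
t* = 0.61×10.7/0.39 = 16.74 s.

16.7 s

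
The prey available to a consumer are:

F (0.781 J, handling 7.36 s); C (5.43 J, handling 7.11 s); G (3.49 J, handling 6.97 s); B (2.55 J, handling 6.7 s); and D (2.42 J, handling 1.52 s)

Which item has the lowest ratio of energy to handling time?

Profitability E/h (J/s): F = 0.781/7.36 = 0.106, C = 5.43/7.11 = 0.764, G = 3.49/6.97 = 0.501, B = 2.55/6.7 = 0.381, D = 2.42/1.52 = 1.59.
Ranked: D > C > G > B > F.

F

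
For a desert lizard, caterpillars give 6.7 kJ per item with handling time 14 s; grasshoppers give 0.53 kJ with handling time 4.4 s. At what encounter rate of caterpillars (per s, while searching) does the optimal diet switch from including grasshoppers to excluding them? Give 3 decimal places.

Drop grasshoppers once their profitability E₂/h₂ falls below the rate achievable on caterpillars alone: E₂/h₂ = λE₁/(1 + λh₁).
Solve for λ: λE₁h₂ = E₂(1 + λh₁) → λ(E₁h₂ − E₂h₁) = E₂ → λ = E₂/(E₁h₂ − E₂h₁).
λ = 0.53/(6.7×4.4 − 0.53×14) = 0.53/22.06 = 0.02403 per s.

0.024 per s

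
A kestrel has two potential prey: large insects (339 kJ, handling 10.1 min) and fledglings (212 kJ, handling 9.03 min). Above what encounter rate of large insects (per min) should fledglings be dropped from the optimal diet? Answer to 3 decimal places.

0.230 per min

Drop fledglings once their profitability E₂/h₂ falls below the rate achievable on large insects alone: E₂/h₂ = λE₁/(1 + λh₁).
Solve for λ: λE₁h₂ = E₂(1 + λh₁) → λ(E₁h₂ − E₂h₁) = E₂ → λ = E₂/(E₁h₂ − E₂h₁).
λ = 212/(339×9.03 − 212×10.1) = 212/920 = 0.2304 per min.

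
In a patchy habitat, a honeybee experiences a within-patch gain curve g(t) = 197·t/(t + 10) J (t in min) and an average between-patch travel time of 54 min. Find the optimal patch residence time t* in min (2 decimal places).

23.24 min

Maximise g(t)/(T+t): set derivative to zero → g'(t)(T+t) = g(t).
g'(t) = 197·10/(t + 10)². Setting 197·10/(t+10)² = 197t/[(t+10)(54+t)] gives 10(54+t) = t(t+10), so t² = 10×54 = 540.
t* = √540 = 23.24 min.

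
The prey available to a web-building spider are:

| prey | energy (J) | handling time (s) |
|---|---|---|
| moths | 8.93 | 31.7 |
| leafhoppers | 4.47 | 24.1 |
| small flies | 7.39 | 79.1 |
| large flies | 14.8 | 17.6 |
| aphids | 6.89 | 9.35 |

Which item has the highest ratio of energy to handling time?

Profitability E/h (J/s): moths = 8.93/31.7 = 0.282, leafhoppers = 4.47/24.1 = 0.185, small flies = 7.39/79.1 = 0.0934, large flies = 14.8/17.6 = 0.841, aphids = 6.89/9.35 = 0.737.
Ranked: large flies > aphids > moths > leafhoppers > small flies.

large flies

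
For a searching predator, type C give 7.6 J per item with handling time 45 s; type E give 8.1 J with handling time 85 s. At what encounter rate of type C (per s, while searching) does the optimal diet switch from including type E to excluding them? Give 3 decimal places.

The zero-one rule: include type E iff E₂/h₂ > λE₁/(1+λh₁). Equality gives the switch point.
λE₁h₂ = E₂ + λE₂h₁ ⇒ λ = E₂/(E₁h₂ − E₂h₁) = 8.1/(646 − 364.5) = 0.02877 per s.

0.029 per s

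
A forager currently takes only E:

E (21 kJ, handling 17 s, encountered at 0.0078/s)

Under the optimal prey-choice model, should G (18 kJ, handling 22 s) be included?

Yes

On E alone, R = ΣλE/(1+Σλh) = 0.1638/1.133 = 0.1446 kJ/s.
Profitability of G: 18/22 = 0.8182 kJ/s.
Since 0.8182 > R, including G increases the long-run rate.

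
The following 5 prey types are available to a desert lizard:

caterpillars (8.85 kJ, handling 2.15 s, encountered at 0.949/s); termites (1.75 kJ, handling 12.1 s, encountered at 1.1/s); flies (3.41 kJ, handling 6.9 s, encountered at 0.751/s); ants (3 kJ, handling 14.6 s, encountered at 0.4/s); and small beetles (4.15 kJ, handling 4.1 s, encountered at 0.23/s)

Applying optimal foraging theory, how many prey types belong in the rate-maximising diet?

1

Rank by E/h (kJ/s): caterpillars 4.12, small beetles 1.01, flies 0.494, ants 0.205, termites 0.145. Include each in turn until the next type's E/h falls below the running intake rate.
Rate on top 1: 2.762. small beetles: 1.01 < 2.762 → exclude; stop.
Optimal diet: caterpillars — 1 of 5 types.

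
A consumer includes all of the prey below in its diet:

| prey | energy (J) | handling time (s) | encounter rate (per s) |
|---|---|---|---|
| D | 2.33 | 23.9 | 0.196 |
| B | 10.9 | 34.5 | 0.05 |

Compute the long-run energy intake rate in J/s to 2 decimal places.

R = (0.196×2.33 + 0.05×10.9) / (1 + 0.196×23.9 + 0.05×34.5) = 1.002/7.409 = 0.1352 J/s.

0.14 J/s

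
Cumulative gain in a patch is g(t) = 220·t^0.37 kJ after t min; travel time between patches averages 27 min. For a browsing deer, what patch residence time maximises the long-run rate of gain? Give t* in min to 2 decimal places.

15.86 min

Maximise g(t)/(T+t): set derivative to zero → g'(t)(T+t) = g(t).
g'(t) = 0.37·220·t^-0.63. Setting 0.37·220·t^-0.63 = 220·t^0.37/(27+t) gives 0.37(27+t) = t, so 0.63·t = 0.37×27.
t* = 0.37×27/0.63 = 15.86 min.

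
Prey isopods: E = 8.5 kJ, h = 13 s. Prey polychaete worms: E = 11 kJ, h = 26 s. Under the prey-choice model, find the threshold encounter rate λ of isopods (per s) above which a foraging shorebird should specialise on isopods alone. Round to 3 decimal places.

0.141 per s

Drop polychaete worms once their profitability E₂/h₂ falls below the rate achievable on isopods alone: E₂/h₂ = λE₁/(1 + λh₁).
Solve for λ: λE₁h₂ = E₂(1 + λh₁) → λ(E₁h₂ − E₂h₁) = E₂ → λ = E₂/(E₁h₂ − E₂h₁).
λ = 11/(8.5×26 − 11×13) = 11/78 = 0.141 per s.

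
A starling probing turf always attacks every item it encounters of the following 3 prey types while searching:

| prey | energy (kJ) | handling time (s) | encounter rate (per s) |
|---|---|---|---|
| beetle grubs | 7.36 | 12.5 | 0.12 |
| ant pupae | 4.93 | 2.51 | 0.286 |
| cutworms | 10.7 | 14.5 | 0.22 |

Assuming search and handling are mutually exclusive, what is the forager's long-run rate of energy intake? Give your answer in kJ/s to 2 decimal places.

Energy encountered per unit search time: 0.12×7.36 + 0.286×4.93 + 0.22×10.7 = 4.647 kJ/s.
Handling time per unit search time: 0.12×12.5 + 0.286×2.51 + 0.22×14.5 = 5.408.
Rate = 4.647/(1 + 5.408) = 0.7252 kJ/s.

0.73 kJ/s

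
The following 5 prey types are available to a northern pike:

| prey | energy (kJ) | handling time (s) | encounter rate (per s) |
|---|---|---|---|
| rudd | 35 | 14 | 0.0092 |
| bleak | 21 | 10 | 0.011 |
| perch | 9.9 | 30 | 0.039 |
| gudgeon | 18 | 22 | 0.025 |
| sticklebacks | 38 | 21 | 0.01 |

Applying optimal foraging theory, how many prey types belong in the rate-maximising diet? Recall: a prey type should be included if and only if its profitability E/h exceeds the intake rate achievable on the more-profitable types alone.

E/h in descending order: rudd 2.5, bleak 2.1, sticklebacks 1.81, gudgeon 0.818, perch 0.33 kJ/s. The optimal diet is the largest prefix of this list for which every included type satisfies E_i/h_i > R on the types above it.
Rate on top 1: 0.2853. bleak: 2.1 > 0.2853 → include.
Rate on top 2: 0.4464. sticklebacks: 1.81 > 0.4464 → include.
Rate on top 3: 0.644. gudgeon: 0.818 > 0.644 → include.
Rate on top 4: 0.6919. perch: 0.33 < 0.6919 → exclude; stop.
Optimal diet: rudd, bleak, sticklebacks, gudgeon — 4 of 5 types.

4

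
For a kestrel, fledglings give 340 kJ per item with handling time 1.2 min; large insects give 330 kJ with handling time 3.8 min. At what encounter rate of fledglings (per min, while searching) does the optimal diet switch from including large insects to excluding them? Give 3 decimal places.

At the threshold, the rate on fledglings alone equals the profitability of large insects: λ·340/(1 + λ·1.2) = 330/3.8 = 86.84.
Rearranging, λ(340 − 86.84×1.2) = 86.84, so λ = 86.84/235.8 = 0.3683 per min.

0.368 per min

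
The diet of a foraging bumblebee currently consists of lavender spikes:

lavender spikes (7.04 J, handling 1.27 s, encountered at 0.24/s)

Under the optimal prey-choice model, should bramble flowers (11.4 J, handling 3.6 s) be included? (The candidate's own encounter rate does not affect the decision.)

Yes

Current rate: (0.24×7.04)/(1 + 0.24×1.27) = 1.295 J/s.
bramble flowers: E/h = 11.4/3.6 = 3.167 J/s.
Since 3.167 > R, including bramble flowers increases the long-run rate.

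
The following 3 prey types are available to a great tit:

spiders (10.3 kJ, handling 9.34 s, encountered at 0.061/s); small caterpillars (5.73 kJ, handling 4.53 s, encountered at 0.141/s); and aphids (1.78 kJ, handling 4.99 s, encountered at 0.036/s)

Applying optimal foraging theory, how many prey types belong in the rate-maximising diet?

2

E/h in descending order: small caterpillars 1.26, spiders 1.1, aphids 0.357 kJ/s. The optimal diet is the largest prefix of this list for which every included type satisfies E_i/h_i > R on the types above it.
Rate on top 1: 0.493. spiders: 1.1 > 0.493 → include.
Rate on top 2: 0.6503. aphids: 0.357 < 0.6503 → exclude; stop.
Optimal diet: small caterpillars, spiders — 2 of 3 types.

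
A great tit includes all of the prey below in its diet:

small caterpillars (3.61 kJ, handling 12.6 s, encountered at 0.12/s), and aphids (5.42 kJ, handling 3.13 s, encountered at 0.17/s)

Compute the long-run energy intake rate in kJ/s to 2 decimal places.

Energy encountered per unit search time: 0.12×3.61 + 0.17×5.42 = 1.355 kJ/s.
Handling time per unit search time: 0.12×12.6 + 0.17×3.13 = 2.044.
Rate = 1.355/(1 + 2.044) = 0.445 kJ/s.

0.44 kJ/s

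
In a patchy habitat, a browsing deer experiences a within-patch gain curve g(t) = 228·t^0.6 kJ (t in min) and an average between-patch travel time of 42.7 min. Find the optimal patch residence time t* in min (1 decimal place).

64.0 min

Maximise g(t)/(T+t): set derivative to zero → g'(t)(T+t) = g(t).
g'(t) = 0.6·228·t^-0.4. Setting 0.6·228·t^-0.4 = 228·t^0.6/(42.7+t) gives 0.6(42.7+t) = t, so 0.40·t = 0.6×42.7.
t* = 0.6×42.7/0.40 = 64.05 min.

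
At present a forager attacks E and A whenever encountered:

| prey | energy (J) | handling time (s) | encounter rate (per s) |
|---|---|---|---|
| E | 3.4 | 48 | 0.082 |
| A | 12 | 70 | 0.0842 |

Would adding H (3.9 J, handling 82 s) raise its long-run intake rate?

Current rate: (0.082×3.4 + 0.0842×12)/(1 + 0.082×48 + 0.0842×70) = 0.119 J/s.
H: E/h = 3.9/82 = 0.04756 J/s.
0.04756 < 0.119, so adding H would lower the average — exclude it.

No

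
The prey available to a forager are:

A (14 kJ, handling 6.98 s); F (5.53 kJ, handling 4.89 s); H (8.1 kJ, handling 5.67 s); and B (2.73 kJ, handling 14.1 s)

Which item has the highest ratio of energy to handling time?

A

Profitability E/h (kJ/s): A = 14/6.98 = 2.01, F = 5.53/4.89 = 1.13, H = 8.1/5.67 = 1.43, B = 2.73/14.1 = 0.194.
Ranked: A > H > F > B.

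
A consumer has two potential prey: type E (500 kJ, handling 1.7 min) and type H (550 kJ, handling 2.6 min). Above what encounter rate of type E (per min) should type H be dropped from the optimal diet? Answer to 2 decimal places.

At the threshold, the rate on type E alone equals the profitability of type H: λ·500/(1 + λ·1.7) = 550/2.6 = 211.5.
Rearranging, λ(500 − 211.5×1.7) = 211.5, so λ = 211.5/140.4 = 1.507 per min.

1.51 per min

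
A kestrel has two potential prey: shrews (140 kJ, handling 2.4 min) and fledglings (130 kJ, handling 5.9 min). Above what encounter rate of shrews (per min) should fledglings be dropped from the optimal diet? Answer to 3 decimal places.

Drop fledglings once their profitability E₂/h₂ falls below the rate achievable on shrews alone: E₂/h₂ = λE₁/(1 + λh₁).
Solve for λ: λE₁h₂ = E₂(1 + λh₁) → λ(E₁h₂ − E₂h₁) = E₂ → λ = E₂/(E₁h₂ − E₂h₁).
λ = 130/(140×5.9 − 130×2.4) = 130/514 = 0.2529 per min.

0.253 per min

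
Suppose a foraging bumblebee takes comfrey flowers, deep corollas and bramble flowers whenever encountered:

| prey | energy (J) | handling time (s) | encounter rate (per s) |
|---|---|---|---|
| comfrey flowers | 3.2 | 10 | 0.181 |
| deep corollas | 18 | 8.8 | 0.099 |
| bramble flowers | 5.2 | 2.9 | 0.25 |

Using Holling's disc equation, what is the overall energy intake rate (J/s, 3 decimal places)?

R = (0.181×3.2 + 0.099×18 + 0.25×5.2) / (1 + 0.181×10 + 0.099×8.8 + 0.25×2.9) = 3.661/4.406 = 0.8309 J/s.

0.831 J/s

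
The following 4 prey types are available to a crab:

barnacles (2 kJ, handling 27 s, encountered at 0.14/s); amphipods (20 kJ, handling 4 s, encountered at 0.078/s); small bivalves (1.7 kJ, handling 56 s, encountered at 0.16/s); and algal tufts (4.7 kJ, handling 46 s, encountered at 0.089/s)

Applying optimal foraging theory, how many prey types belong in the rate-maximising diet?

E/h in descending order: amphipods 5, algal tufts 0.102, barnacles 0.0741, small bivalves 0.0304 kJ/s. The optimal diet is the largest prefix of this list for which every included type satisfies E_i/h_i > R on the types above it.
Rate on top 1: 1.189. algal tufts: 0.102 < 1.189 → exclude; stop.
Optimal diet: amphipods — 1 of 4 types.

1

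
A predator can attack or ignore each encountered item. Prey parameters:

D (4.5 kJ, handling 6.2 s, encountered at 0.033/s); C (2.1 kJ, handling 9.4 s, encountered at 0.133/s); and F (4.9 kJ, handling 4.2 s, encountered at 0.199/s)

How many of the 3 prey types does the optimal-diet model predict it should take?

Rank by E/h (kJ/s): F 1.17, D 0.726, C 0.223. Include each in turn until the next type's E/h falls below the running intake rate.
Rate on top 1: 0.5312. D: 0.726 > 0.5312 → include.
Rate on top 2: 0.5507. C: 0.223 < 0.5507 → exclude; stop.
Optimal diet: F, D — 2 of 3 types.

2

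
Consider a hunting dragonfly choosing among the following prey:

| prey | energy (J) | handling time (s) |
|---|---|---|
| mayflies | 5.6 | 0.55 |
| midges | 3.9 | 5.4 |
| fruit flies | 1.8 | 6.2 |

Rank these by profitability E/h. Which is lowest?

fruit flies

In descending order of E/h:
mayflies: 5.6/0.55 = 10.2 J/s
midges: 3.9/5.4 = 0.722 J/s
fruit flies: 1.8/6.2 = 0.29 J/s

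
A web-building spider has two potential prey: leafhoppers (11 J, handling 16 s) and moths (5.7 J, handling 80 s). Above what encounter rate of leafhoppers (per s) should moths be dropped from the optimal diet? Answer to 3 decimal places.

Drop moths once their profitability E₂/h₂ falls below the rate achievable on leafhoppers alone: E₂/h₂ = λE₁/(1 + λh₁).
Solve for λ: λE₁h₂ = E₂(1 + λh₁) → λ(E₁h₂ − E₂h₁) = E₂ → λ = E₂/(E₁h₂ − E₂h₁).
λ = 5.7/(11×80 − 5.7×16) = 5.7/788.8 = 0.007226 per s.

0.007 per s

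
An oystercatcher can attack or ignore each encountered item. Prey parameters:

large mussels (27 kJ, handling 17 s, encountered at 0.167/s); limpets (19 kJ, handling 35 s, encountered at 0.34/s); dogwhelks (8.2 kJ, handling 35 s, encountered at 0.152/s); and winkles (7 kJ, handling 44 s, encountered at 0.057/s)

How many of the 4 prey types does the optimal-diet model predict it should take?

E/h in descending order: large mussels 1.59, limpets 0.543, dogwhelks 0.234, winkles 0.159 kJ/s. The optimal diet is the largest prefix of this list for which every included type satisfies E_i/h_i > R on the types above it.
Rate on top 1: 1.175. limpets: 0.543 < 1.175 → exclude; stop.
Optimal diet: large mussels — 1 of 4 types.

1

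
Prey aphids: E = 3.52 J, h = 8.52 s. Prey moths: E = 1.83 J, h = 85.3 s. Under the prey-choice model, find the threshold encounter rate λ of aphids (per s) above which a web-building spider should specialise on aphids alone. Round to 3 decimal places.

0.006 per s

At the threshold, the rate on aphids alone equals the profitability of moths: λ·3.52/(1 + λ·8.52) = 1.83/85.3 = 0.02145.
Rearranging, λ(3.52 − 0.02145×8.52) = 0.02145, so λ = 0.02145/3.337 = 0.006429 per s.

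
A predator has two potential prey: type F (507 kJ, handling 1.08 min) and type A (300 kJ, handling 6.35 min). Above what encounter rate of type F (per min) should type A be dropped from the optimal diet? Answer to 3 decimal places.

0.104 per min

At the threshold, the rate on type F alone equals the profitability of type A: λ·507/(1 + λ·1.08) = 300/6.35 = 47.24.
Rearranging, λ(507 − 47.24×1.08) = 47.24, so λ = 47.24/456 = 0.1036 per min.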